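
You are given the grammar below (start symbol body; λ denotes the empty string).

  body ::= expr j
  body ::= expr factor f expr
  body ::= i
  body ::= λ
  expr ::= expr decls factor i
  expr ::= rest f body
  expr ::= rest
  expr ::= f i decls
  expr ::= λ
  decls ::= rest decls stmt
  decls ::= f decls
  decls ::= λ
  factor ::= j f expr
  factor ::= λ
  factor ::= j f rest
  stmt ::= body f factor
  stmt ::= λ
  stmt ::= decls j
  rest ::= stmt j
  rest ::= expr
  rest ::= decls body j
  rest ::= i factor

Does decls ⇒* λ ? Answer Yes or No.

decls has an λ-production, so decls ⇒ λ.

Yes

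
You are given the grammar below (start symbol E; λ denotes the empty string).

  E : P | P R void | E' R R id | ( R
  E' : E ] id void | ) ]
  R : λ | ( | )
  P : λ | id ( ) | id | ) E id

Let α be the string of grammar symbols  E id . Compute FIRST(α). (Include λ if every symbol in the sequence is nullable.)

Add FIRST(E)\{λ} = { (, ), ], id, void }; E is nullable, continue.
id is a terminal; add {id} and stop.

{ (, ), ], id, void }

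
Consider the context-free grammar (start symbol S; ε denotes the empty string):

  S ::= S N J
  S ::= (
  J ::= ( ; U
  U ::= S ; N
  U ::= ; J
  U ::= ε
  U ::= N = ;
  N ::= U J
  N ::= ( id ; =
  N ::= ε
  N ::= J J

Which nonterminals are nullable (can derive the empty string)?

Directly nullable (have an ε-production): U, N.
No other nonterminal has a production whose RHS symbols are all nullable.

{ N, U }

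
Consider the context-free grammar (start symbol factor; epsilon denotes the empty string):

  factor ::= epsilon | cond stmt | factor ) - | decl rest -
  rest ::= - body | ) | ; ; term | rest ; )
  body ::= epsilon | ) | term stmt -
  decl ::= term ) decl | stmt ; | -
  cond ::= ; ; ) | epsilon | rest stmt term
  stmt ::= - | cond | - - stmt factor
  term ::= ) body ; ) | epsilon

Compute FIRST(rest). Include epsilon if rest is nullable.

{ ), -, ; }

rest ::= - body contributes {-}.
rest ::= ) contributes {)}.
rest ::= ; ; term contributes {;}.
From rest ::= rest ; ): add FIRST(rest) = { ), -, ; }.
Union: FIRST(rest) = { ), -, ; }.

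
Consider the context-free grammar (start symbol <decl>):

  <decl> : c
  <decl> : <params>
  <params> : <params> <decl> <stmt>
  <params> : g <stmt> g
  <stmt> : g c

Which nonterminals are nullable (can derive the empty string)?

No nonterminal has an empty production or an RHS whose symbols are all nullable.

{ } (none)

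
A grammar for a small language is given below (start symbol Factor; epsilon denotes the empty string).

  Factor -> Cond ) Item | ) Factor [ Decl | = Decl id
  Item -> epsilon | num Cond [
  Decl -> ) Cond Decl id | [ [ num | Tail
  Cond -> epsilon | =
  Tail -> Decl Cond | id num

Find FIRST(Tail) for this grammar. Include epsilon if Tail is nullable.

From Tail -> Decl Cond: add FIRST(Decl) = { ), [, id }.
Tail -> id num contributes {id}.
Union: FIRST(Tail) = { ), [, id }.

{ ), [, id }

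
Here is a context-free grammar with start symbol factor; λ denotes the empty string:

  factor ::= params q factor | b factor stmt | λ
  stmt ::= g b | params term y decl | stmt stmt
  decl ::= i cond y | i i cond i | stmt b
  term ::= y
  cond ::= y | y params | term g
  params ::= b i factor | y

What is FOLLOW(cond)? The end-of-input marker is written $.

In decl ::= i cond y: add FIRST(y) = { y }.
In decl ::= i i cond i: add FIRST(i) = { i }.
Union: FOLLOW(cond) = { i, y }.

{ i, y }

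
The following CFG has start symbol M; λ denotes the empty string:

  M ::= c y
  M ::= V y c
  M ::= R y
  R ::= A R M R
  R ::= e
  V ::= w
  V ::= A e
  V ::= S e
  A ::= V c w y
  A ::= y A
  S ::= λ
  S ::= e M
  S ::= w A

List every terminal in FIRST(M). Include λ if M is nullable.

M ::= c y contributes {c}.
From M ::= V y c: add FIRST(V) = { e, w, y }.
From M ::= R y: add FIRST(R) = { e, w, y }.
Union: FIRST(M) = { c, e, w, y }.

{ c, e, w, y }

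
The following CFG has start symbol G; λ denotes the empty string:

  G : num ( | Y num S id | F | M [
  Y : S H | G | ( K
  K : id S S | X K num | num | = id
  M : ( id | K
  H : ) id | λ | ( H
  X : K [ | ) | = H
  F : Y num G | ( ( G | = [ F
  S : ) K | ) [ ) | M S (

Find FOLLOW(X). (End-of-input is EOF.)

In K : X K num: add FIRST(K num) = { ), =, id, num }.
Union: FOLLOW(X) = { ), =, id, num }.

{ ), =, id, num }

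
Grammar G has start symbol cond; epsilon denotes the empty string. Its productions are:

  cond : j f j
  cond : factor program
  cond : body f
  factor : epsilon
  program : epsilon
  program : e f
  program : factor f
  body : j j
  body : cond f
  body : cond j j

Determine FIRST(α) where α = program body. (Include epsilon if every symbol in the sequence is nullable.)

Add FIRST(program)\{epsilon} = { e, f }; program is nullable, continue.
Add FIRST(body) = { e, f, j }; body is not nullable, stop.

{ e, f, j }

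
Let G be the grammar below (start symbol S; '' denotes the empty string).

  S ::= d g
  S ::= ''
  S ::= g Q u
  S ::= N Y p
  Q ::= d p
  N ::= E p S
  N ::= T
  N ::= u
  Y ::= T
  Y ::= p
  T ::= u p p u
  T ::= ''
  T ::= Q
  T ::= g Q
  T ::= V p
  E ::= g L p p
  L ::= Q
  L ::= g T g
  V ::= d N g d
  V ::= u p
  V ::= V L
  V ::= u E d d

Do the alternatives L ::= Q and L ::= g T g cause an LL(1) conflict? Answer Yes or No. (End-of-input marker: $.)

No

FIRST(Q) = { d } and FIRST(g T g) = { g }.
The FIRST sets are disjoint and neither alternative is nullable — no conflict.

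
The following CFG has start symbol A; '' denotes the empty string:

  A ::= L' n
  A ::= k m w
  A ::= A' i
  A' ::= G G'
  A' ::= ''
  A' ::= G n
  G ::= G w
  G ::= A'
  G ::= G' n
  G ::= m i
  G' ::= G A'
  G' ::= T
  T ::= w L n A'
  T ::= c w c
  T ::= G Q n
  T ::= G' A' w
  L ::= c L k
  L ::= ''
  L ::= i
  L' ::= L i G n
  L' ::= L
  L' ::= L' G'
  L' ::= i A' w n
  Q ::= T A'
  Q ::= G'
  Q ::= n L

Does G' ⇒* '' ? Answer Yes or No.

G' ::= G A' and each of G, A' is nullable, so G' ⇒* ''.

Yes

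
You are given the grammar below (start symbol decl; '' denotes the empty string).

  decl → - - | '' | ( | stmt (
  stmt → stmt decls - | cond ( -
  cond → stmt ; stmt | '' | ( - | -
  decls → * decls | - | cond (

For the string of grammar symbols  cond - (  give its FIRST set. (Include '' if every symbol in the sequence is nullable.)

Add FIRST(cond)\{''} = { (, - }; cond is nullable, continue.
- is a terminal; add {-} and stop.

{ (, - }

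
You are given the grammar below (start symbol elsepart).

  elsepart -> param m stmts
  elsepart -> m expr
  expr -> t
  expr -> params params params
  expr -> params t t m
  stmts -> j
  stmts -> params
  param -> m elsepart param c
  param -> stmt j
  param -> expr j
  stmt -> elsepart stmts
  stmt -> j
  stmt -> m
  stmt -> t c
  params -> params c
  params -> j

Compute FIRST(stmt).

{ j, m, t }

From stmt -> elsepart stmts: add FIRST(elsepart) = { j, m, t }.
stmt -> j contributes {j}.
stmt -> m contributes {m}.
stmt -> t c contributes {t}.
Union: FIRST(stmt) = { j, m, t }.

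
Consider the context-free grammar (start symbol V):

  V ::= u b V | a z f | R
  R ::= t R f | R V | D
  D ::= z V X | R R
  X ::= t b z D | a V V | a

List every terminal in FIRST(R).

R ::= t R f contributes {t}.
From R ::= R V: add FIRST(R) = { t, z }.
From R ::= D: add FIRST(D) = { t, z }.
Union: FIRST(R) = { t, z }.

{ t, z }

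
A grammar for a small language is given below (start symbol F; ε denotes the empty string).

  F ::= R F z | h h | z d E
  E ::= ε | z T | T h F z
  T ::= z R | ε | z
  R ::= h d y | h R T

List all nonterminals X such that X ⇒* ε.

{ E, T }

Directly nullable (have an ε-production): E, T.
No other nonterminal has a production whose RHS symbols are all nullable.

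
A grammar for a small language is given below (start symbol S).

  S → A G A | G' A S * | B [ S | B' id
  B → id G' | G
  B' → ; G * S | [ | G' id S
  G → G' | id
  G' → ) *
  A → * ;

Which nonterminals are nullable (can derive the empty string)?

No nonterminal has an empty production or an RHS whose symbols are all nullable.

{ } (none)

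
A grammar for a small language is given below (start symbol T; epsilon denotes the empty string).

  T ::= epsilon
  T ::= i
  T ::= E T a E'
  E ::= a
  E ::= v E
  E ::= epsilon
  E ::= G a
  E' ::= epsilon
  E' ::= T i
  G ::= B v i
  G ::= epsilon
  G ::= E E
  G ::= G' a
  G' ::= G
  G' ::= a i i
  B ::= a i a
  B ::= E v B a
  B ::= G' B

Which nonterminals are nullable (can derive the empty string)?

{ E, E', G, G', T }

Directly nullable (have an epsilon-production): T, E, E', G.
G' ::= G with every symbol nullable, so G' is nullable.
No other nonterminal has a production whose RHS symbols are all nullable.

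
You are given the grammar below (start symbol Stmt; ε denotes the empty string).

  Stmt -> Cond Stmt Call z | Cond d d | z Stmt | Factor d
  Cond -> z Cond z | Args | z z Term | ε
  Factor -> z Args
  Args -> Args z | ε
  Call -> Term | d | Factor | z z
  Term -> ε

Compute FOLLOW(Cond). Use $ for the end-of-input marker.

In Stmt -> Cond Stmt Call z: add FIRST(Stmt Call z) = { d, z }.
In Stmt -> Cond d d: add FIRST(d d) = { d }.
In Cond -> z Cond z: add FIRST(z) = { z }.
Union: FOLLOW(Cond) = { d, z }.

{ d, z }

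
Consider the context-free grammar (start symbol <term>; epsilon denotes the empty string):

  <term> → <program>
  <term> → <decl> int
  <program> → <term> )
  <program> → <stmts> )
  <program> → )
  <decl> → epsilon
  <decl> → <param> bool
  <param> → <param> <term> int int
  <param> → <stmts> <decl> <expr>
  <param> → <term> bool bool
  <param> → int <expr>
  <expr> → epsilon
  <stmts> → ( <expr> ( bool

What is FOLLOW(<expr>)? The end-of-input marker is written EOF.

{ (, ), bool, int }

In <param> → <stmts> <decl> <expr>: <expr> is at the end, add FOLLOW(<param>) = { (, ), bool, int }.
In <param> → int <expr>: <expr> is at the end, add FOLLOW(<param>) = { (, ), bool, int }.
In <stmts> → ( <expr> ( bool: add FIRST(( bool) = { ( }.
Union: FOLLOW(<expr>) = { (, ), bool, int }.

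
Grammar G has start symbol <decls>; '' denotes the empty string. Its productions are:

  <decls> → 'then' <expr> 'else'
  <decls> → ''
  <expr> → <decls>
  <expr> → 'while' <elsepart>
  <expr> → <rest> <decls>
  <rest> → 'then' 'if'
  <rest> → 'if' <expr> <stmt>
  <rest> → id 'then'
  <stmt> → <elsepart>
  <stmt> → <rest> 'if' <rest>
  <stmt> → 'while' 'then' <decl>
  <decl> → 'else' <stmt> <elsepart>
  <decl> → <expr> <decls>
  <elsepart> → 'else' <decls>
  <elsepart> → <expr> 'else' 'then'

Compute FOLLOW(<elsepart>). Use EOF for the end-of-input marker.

{ 'else', 'if', 'then', 'while', id }

In <expr> → 'while' <elsepart>: <elsepart> is at the end, add FOLLOW(<expr>) = { 'else', 'if', 'then', 'while', id }.
In <stmt> → <elsepart>: <elsepart> is at the end, add FOLLOW(<stmt>) = { 'else', 'if', 'then', 'while', id }.
In <decl> → 'else' <stmt> <elsepart>: <elsepart> is at the end, add FOLLOW(<decl>) = { 'else', 'if', 'then', 'while', id }.
Union: FOLLOW(<elsepart>) = { 'else', 'if', 'then', 'while', id }.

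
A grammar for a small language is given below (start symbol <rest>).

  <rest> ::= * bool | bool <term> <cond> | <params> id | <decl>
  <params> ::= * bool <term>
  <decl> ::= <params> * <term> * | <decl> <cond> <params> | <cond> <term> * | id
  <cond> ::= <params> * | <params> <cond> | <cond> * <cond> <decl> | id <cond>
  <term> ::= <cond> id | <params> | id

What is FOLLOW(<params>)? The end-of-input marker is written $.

In <rest> ::= <params> id: add FIRST(id) = { id }.
In <decl> ::= <params> * <term> *: add FIRST(* <term> *) = { * }.
In <decl> ::= <decl> <cond> <params>: <params> is at the end, add FOLLOW(<decl>) = { $, *, id }.
In <cond> ::= <params> *: add FIRST(*) = { * }.
In <cond> ::= <params> <cond>: add FIRST(<cond>) = { *, id }.
In <term> ::= <params>: <params> is at the end, add FOLLOW(<term>) = { $, *, id }.
Union: FOLLOW(<params>) = { $, *, id }.

{ $, *, id }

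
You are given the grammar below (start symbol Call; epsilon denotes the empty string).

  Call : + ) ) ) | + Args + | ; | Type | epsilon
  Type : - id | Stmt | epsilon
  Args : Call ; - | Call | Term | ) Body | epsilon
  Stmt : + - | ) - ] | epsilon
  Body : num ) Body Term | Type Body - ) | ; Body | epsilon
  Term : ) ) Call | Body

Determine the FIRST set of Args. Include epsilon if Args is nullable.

{ ), +, -, ;, num, epsilon }

From Args : Call ; -: Call nullable, take FIRST(Call) ∪ {;} = { ), +, -, ; }.
From Args : Call: add FIRST(Call) = { ), +, -, ;, epsilon } (including epsilon since Call is nullable).
From Args : Term: add FIRST(Term) = { ), +, -, ;, num, epsilon } (including epsilon since Term is nullable).
Args : ) Body contributes {)}.
Args : epsilon contributes epsilon.
Union: FIRST(Args) = { ), +, -, ;, num, epsilon }.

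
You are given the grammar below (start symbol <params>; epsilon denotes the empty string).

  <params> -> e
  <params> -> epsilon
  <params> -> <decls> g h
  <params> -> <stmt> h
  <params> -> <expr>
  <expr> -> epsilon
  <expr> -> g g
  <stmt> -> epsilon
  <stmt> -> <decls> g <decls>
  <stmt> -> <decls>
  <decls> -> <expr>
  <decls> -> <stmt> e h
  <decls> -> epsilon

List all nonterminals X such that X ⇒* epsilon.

{ <decls>, <expr>, <params>, <stmt> }

Directly nullable (have an epsilon-production): <params>, <expr>, <stmt>, <decls>.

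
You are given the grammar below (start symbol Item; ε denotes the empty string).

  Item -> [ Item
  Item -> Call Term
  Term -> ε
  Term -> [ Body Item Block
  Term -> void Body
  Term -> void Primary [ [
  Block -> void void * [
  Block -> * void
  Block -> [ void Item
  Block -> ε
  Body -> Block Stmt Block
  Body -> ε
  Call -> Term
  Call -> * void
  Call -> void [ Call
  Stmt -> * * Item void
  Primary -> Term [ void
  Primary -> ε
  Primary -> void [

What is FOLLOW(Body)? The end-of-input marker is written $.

In Term -> [ Body Item Block: add FIRST(Item Block)\{ε} = { *, [, void }.
  Since Item Block is nullable, also add FOLLOW(Term) = { $, *, [, void }.
In Term -> void Body: Body is at the end, add FOLLOW(Term) = { $, *, [, void }.
Union: FOLLOW(Body) = { $, *, [, void }.

{ $, *, [, void }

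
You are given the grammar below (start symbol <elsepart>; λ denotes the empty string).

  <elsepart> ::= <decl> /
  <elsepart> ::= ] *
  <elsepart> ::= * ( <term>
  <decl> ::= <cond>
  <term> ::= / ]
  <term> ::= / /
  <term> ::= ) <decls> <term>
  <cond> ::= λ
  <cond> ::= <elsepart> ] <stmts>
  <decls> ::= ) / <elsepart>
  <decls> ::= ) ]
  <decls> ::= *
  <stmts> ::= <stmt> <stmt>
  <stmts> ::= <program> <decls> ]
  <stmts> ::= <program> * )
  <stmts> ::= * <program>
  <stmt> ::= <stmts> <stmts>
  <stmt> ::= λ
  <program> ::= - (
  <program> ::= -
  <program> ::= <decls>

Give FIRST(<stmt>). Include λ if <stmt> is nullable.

From <stmt> ::= <stmts> <stmts>: <stmts>, <stmts> nullable, take FIRST(<stmts>) ∪ FIRST(<stmts>) = { ), *, - }; also λ since the whole RHS is nullable.
<stmt> ::= λ contributes λ.
Union: FIRST(<stmt>) = { ), *, -, λ }.

{ ), *, -, λ }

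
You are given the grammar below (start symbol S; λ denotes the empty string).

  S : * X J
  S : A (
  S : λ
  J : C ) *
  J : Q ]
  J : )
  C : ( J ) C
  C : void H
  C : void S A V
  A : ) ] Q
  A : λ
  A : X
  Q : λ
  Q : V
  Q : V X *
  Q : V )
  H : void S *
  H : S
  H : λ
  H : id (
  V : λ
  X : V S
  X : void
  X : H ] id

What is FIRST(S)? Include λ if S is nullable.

{ (, ), *, ], id, void, λ }

S : * X J contributes {*}.
From S : A (: A nullable, take FIRST(A) ∪ {(} = { (, ), *, ], id, void }.
S : λ contributes λ.
Union: FIRST(S) = { (, ), *, ], id, void, λ }.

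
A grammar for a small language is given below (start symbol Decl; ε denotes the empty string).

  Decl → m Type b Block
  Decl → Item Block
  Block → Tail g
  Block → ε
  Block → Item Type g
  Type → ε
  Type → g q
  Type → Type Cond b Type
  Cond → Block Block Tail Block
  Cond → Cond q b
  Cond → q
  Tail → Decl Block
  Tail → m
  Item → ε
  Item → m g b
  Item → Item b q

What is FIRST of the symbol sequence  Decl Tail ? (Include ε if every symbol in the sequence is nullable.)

{ b, g, m, q, ε }

Add FIRST(Decl)\{ε} = { b, g, m, q }; Decl is nullable, continue.
Add FIRST(Tail)\{ε} = { b, g, m, q }; Tail is nullable, continue.
Every symbol is nullable, so include ε.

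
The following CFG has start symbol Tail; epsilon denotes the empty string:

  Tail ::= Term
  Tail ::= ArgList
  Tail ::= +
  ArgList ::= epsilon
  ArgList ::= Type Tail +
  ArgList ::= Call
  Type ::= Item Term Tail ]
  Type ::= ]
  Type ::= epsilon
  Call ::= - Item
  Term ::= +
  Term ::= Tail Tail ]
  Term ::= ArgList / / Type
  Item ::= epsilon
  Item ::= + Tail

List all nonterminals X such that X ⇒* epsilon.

{ ArgList, Item, Tail, Type }

Directly nullable (have an epsilon-production): ArgList, Type, Item.
Tail ::= ArgList with every symbol nullable, so Tail is nullable.
No other nonterminal has a production whose RHS symbols are all nullable.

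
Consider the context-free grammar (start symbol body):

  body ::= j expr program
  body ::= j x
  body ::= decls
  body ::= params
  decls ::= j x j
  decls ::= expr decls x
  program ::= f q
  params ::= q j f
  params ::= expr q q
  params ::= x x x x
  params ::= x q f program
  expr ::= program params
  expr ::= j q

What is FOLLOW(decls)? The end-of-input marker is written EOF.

{ EOF, x }

In body ::= decls: decls is at the end, add FOLLOW(body) = { EOF }.
In decls ::= expr decls x: add FIRST(x) = { x }.
Union: FOLLOW(decls) = { EOF, x }.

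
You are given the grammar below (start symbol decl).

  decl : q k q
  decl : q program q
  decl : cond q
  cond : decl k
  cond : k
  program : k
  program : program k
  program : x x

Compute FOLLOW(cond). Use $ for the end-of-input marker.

{ q }

In decl : cond q: add FIRST(q) = { q }.
Union: FOLLOW(cond) = { q }.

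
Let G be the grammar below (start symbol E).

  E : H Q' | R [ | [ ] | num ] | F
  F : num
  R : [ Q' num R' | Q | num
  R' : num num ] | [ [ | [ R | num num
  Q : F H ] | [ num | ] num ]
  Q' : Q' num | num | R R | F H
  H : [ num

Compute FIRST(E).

From E : H Q': add FIRST(H) = { [ }.
From E : R [: add FIRST(R) = { [, ], num }.
E : [ ] contributes {[}.
E : num ] contributes {num}.
From E : F: add FIRST(F) = { num }.
Union: FIRST(E) = { [, ], num }.

{ [, ], num }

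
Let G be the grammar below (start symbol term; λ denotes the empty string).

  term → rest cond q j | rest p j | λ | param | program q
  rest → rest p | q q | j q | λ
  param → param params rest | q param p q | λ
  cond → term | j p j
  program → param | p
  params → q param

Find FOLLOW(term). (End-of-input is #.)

{ #, q }

term is the start symbol, so # ∈ FOLLOW(term).
In cond → term: term is at the end, add FOLLOW(cond) = { q }.
Union: FOLLOW(term) = { #, q }.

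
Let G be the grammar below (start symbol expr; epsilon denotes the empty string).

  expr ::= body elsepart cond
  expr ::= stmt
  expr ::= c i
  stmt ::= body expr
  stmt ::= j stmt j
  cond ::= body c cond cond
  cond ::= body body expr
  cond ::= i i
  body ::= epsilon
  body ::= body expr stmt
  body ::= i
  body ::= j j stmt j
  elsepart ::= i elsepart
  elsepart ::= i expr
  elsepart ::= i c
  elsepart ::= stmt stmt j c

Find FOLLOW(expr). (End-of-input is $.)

{ $, c, i, j }

expr is the start symbol, so $ ∈ FOLLOW(expr).
In stmt ::= body expr: expr is at the end, add FOLLOW(stmt) = { $, c, i, j }.
In cond ::= body body expr: expr is at the end, add FOLLOW(cond) = { $, c, i, j }.
In body ::= body expr stmt: add FIRST(stmt) = { c, i, j }.
In elsepart ::= i expr: expr is at the end, add FOLLOW(elsepart) = { c, i, j }.
Union: FOLLOW(expr) = { $, c, i, j }.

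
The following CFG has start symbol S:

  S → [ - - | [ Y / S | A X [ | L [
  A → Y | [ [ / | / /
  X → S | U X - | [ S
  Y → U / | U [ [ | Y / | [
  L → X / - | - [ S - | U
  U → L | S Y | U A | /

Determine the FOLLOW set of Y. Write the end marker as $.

{ -, /, [ }

In S → [ Y / S: add FIRST(/ S) = { / }.
In A → Y: Y is at the end, add FOLLOW(A) = { -, /, [ }.
In Y → Y /: add FIRST(/) = { / }.
In U → S Y: Y is at the end, add FOLLOW(U) = { -, /, [ }.
Union: FOLLOW(Y) = { -, /, [ }.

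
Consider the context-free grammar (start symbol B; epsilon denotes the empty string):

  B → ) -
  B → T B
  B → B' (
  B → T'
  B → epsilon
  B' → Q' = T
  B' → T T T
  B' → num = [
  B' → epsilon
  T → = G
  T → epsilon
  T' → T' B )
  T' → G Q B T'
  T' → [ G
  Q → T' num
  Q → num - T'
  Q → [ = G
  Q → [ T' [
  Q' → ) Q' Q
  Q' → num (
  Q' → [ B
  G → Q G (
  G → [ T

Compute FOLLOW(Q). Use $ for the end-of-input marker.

{ (, ), =, [, num }

In T' → G Q B T': add FIRST(B T') = { (, ), =, [, num }.
In Q' → ) Q' Q: Q is at the end, add FOLLOW(Q') = { =, [, num }.
In G → Q G (: add FIRST(G () = { [, num }.
Union: FOLLOW(Q) = { (, ), =, [, num }.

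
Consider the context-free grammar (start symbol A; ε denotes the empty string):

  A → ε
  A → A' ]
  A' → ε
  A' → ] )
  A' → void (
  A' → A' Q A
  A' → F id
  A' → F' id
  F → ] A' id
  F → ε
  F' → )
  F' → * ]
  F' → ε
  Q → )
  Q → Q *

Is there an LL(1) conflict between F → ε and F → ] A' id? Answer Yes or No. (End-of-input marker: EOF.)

No

FIRST(ε) = { ε } and FIRST(] A' id) = { ] }.
The first is nullable but FOLLOW(F) = { id } is disjoint from FIRST of the second.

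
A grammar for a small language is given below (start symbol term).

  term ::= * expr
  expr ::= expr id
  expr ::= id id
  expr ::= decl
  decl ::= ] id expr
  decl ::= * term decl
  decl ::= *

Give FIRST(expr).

From expr ::= expr id: add FIRST(expr) = { *, ], id }.
expr ::= id id contributes {id}.
From expr ::= decl: add FIRST(decl) = { *, ] }.
Union: FIRST(expr) = { *, ], id }.

{ *, ], id }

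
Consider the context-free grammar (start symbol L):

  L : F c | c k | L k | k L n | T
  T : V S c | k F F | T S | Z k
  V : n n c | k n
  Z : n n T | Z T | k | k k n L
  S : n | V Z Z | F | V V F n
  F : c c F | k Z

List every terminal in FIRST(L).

From L : F c: add FIRST(F) = { c, k }.
L : c k contributes {c}.
From L : L k: add FIRST(L) = { c, k, n }.
L : k L n contributes {k}.
From L : T: add FIRST(T) = { k, n }.
Union: FIRST(L) = { c, k, n }.

{ c, k, n }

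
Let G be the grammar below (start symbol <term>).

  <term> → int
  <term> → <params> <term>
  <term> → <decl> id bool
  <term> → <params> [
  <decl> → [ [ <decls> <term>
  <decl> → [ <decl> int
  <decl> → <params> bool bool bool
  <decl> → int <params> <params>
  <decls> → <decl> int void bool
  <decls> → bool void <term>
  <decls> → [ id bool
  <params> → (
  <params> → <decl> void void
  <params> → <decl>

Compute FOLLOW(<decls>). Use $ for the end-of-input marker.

{ (, [, int }

In <decl> → [ [ <decls> <term>: add FIRST(<term>) = { (, [, int }.
Union: FOLLOW(<decls>) = { (, [, int }.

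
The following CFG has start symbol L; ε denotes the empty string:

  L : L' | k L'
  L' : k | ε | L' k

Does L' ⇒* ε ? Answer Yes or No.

Yes

L' has an ε-production, so L' ⇒ ε.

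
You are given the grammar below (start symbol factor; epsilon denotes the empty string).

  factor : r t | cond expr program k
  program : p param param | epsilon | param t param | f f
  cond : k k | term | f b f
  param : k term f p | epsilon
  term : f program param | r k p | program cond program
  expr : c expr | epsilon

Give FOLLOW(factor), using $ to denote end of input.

factor is the start symbol, so $ ∈ FOLLOW(factor).
Union: FOLLOW(factor) = { $ }.

{ $ }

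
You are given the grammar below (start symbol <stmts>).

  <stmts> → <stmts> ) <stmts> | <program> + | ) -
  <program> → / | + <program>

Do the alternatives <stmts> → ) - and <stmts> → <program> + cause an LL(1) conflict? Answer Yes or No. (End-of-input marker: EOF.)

FIRST() -) = { ) } and FIRST(<program> +) = { +, / }.
The FIRST sets are disjoint and neither alternative is nullable — no conflict.

No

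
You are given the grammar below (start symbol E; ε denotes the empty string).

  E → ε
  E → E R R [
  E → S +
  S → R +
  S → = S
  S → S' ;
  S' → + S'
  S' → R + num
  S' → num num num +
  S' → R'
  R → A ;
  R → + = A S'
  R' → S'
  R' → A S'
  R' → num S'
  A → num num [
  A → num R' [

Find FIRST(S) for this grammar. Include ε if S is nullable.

{ +, =, num }

From S → R +: add FIRST(R) = { +, num }.
S → = S contributes {=}.
From S → S' ;: add FIRST(S') = { +, num }.
Union: FIRST(S) = { +, =, num }.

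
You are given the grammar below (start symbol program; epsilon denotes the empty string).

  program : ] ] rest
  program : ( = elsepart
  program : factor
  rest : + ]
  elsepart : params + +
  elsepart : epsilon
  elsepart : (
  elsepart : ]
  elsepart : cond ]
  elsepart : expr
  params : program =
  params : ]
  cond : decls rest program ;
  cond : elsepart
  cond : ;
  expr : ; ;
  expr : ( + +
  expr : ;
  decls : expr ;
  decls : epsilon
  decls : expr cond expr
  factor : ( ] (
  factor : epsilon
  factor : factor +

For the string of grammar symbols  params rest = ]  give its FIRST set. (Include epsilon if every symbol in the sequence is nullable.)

{ (, +, =, ] }

Add FIRST(params) = { (, +, =, ] }; params is not nullable, stop.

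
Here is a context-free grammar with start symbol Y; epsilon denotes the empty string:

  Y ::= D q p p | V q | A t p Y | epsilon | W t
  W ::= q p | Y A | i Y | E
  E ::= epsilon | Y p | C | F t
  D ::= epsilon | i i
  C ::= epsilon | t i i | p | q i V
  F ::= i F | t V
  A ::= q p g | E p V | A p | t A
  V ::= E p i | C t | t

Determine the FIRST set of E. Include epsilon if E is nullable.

E ::= epsilon contributes epsilon.
From E ::= Y p: Y nullable, take FIRST(Y) ∪ {p} = { i, p, q, t }.
From E ::= C: add FIRST(C) = { p, q, t, epsilon } (including epsilon since C is nullable).
From E ::= F t: add FIRST(F) = { i, t }.
Union: FIRST(E) = { i, p, q, t, epsilon }.

{ i, p, q, t, epsilon }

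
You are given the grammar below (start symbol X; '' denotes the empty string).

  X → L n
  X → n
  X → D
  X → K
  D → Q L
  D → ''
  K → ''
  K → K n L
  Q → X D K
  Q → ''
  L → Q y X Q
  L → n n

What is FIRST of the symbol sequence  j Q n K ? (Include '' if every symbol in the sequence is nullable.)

j is a terminal; add {j} and stop.

{ j }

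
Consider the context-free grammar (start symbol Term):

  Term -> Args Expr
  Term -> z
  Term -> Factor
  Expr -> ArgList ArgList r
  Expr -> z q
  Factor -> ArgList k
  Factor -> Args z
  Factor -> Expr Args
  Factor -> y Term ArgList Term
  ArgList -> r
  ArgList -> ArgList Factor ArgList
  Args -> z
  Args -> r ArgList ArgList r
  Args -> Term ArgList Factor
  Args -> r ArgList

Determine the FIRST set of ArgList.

ArgList -> r contributes {r}.
From ArgList -> ArgList Factor ArgList: add FIRST(ArgList) = { r }.
Union: FIRST(ArgList) = { r }.

{ r }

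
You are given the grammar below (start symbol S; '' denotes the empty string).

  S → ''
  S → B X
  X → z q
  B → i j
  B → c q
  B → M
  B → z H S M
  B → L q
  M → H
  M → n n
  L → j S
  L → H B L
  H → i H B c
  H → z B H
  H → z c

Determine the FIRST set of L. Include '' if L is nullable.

{ i, j, z }

L → j S contributes {j}.
From L → H B L: add FIRST(H) = { i, z }.
Union: FIRST(L) = { i, j, z }.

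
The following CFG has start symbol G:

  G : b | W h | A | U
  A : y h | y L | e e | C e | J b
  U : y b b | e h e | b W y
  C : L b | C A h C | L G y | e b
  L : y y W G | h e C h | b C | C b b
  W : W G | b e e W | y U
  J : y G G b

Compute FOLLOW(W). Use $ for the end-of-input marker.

{ b, e, h, y }

In G : W h: add FIRST(h) = { h }.
In U : b W y: add FIRST(y) = { y }.
In L : y y W G: add FIRST(G) = { b, e, h, y }.
In W : W G: add FIRST(G) = { b, e, h, y }.
In W : b e e W: W is at the end, add FOLLOW(W) = { b, e, h, y }.
Union: FOLLOW(W) = { b, e, h, y }.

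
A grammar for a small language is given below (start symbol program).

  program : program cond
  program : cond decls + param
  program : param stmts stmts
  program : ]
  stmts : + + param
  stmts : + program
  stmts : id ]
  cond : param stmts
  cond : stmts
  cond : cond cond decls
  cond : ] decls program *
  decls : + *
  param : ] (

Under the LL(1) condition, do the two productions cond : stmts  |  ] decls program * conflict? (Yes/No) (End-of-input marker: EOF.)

No

FIRST(stmts) = { +, id } and FIRST(] decls program *) = { ] }.
The FIRST sets are disjoint and neither alternative is nullable — no conflict.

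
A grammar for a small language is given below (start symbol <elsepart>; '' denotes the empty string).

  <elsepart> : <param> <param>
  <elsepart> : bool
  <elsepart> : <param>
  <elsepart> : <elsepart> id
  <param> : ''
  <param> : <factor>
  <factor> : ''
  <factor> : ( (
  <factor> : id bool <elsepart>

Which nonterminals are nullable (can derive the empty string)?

Directly nullable (have an ''-production): <param>, <factor>.
<elsepart> : <param> <param> with every symbol nullable, so <elsepart> is nullable.

{ <elsepart>, <factor>, <param> }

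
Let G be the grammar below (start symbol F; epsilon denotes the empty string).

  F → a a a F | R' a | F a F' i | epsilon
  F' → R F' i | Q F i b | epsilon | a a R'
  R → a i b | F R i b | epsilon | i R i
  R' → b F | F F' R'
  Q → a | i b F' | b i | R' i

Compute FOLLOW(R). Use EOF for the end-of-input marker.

In F' → R F' i: add FIRST(F' i) = { a, b, i }.
In R → F R i b: add FIRST(i b) = { i }.
In R → i R i: add FIRST(i) = { i }.
Union: FOLLOW(R) = { a, b, i }.

{ a, b, i }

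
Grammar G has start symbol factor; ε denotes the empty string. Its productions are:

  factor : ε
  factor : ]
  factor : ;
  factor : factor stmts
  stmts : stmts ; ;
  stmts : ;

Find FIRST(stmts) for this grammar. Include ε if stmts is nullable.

{ ; }

From stmts : stmts ; ;: add FIRST(stmts) = { ; }.
stmts : ; contributes {;}.
Union: FIRST(stmts) = { ; }.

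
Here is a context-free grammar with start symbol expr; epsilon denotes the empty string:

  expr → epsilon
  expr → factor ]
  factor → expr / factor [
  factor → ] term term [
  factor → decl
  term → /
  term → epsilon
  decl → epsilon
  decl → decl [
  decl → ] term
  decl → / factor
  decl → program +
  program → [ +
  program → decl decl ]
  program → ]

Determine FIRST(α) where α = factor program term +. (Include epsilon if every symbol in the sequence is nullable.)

Add FIRST(factor)\{epsilon} = { /, [, ] }; factor is nullable, continue.
Add FIRST(program) = { /, [, ] }; program is not nullable, stop.

{ /, [, ] }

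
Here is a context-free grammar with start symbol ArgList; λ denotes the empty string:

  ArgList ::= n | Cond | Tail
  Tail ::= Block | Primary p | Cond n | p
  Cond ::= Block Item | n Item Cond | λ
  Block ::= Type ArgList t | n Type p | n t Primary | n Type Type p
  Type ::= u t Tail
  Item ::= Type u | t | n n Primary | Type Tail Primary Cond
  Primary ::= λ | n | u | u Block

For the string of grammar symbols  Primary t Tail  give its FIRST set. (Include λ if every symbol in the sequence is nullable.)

{ n, t, u }

Add FIRST(Primary)\{λ} = { n, u }; Primary is nullable, continue.
t is a terminal; add {t} and stop.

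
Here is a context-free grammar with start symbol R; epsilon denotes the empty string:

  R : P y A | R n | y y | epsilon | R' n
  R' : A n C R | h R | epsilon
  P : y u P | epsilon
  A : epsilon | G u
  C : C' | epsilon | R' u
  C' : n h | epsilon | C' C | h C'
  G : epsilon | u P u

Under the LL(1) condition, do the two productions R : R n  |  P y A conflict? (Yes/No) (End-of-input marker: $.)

Yes

FIRST(R n) = { h, n, u, y } and FIRST(P y A) = { y }.
Both contain y, so the two alternatives are not disjoint — LL(1) conflict.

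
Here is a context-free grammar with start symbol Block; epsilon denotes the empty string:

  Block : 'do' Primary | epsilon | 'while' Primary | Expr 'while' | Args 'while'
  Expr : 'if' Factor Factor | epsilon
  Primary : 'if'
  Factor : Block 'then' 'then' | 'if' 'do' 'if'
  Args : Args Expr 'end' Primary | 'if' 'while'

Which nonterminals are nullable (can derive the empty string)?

{ Block, Expr }

Directly nullable (have an epsilon-production): Block, Expr.
No other nonterminal has a production whose RHS symbols are all nullable.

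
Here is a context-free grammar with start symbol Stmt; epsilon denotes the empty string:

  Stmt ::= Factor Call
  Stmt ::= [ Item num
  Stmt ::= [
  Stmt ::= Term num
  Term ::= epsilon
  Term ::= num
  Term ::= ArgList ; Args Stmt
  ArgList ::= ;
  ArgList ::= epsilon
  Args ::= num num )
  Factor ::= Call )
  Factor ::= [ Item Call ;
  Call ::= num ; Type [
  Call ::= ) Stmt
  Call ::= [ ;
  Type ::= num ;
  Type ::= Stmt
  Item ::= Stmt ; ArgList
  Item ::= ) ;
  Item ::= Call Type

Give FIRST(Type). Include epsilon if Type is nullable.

Type ::= num ; contributes {num}.
From Type ::= Stmt: add FIRST(Stmt) = { ), ;, [, num }.
Union: FIRST(Type) = { ), ;, [, num }.

{ ), ;, [, num }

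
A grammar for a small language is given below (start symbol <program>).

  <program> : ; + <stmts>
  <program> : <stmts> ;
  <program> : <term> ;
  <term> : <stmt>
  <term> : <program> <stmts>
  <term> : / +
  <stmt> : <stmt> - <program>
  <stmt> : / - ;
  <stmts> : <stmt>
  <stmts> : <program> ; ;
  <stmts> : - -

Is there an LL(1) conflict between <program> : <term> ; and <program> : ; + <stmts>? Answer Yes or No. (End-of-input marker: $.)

FIRST(<term> ;) = { -, /, ; } and FIRST(; + <stmts>) = { ; }.
Both contain ;, so the two alternatives are not disjoint — LL(1) conflict.

Yes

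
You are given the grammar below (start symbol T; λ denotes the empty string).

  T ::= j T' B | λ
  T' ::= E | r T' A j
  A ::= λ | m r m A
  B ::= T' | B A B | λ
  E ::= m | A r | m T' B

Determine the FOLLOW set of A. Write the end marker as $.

{ $, j, m, r }

In T' ::= r T' A j: add FIRST(j) = { j }.
In A ::= m r m A: A is at the end, add FOLLOW(A) = { $, j, m, r }.
In B ::= B A B: add FIRST(B)\{λ} = { m, r }.
  Since B is nullable, also add FOLLOW(B) = { $, j, m, r }.
In E ::= A r: add FIRST(r) = { r }.
Union: FOLLOW(A) = { $, j, m, r }.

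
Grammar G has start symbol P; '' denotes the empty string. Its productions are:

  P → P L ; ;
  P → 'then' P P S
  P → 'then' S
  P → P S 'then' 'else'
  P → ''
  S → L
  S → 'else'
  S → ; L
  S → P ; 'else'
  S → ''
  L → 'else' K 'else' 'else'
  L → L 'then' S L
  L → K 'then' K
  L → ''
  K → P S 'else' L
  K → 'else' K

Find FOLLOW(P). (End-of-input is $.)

P is the start symbol, so $ ∈ FOLLOW(P).
In P → P L ; ;: add FIRST(L ; ;) = { 'else', 'then', ; }.
In P → 'then' P P S: add FIRST(P S)\{''} = { 'else', 'then', ; }.
  Since P S is nullable, also add FOLLOW(P) = { $, 'else', 'then', ; }.
In P → 'then' P P S: add FIRST(S)\{''} = { 'else', 'then', ; }.
  Since S is nullable, also add FOLLOW(P) = { $, 'else', 'then', ; }.
In P → P S 'then' 'else': add FIRST(S 'then' 'else') = { 'else', 'then', ; }.
In S → P ; 'else': add FIRST(; 'else') = { ; }.
In K → P S 'else' L: add FIRST(S 'else' L) = { 'else', 'then', ; }.
Union: FOLLOW(P) = { $, 'else', 'then', ; }.

{ $, 'else', 'then', ; }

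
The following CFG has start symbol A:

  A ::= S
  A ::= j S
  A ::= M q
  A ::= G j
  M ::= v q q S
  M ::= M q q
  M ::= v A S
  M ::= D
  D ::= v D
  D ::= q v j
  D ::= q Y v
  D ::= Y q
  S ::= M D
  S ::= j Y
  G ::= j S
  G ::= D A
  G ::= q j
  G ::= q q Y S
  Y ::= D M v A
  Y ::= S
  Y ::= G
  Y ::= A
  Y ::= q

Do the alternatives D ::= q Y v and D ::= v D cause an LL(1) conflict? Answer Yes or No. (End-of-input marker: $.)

No

FIRST(q Y v) = { q } and FIRST(v D) = { v }.
The FIRST sets are disjoint and neither alternative is nullable — no conflict.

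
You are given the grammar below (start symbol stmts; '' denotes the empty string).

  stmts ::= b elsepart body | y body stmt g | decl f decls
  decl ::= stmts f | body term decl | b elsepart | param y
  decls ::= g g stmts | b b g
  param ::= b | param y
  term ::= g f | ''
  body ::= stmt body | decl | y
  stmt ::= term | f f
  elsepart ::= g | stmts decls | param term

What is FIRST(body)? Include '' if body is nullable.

{ b, f, g, y }

From body ::= stmt body: stmt nullable, take FIRST(stmt) ∪ FIRST(body) = { b, f, g, y }.
From body ::= decl: add FIRST(decl) = { b, f, g, y }.
body ::= y contributes {y}.
Union: FIRST(body) = { b, f, g, y }.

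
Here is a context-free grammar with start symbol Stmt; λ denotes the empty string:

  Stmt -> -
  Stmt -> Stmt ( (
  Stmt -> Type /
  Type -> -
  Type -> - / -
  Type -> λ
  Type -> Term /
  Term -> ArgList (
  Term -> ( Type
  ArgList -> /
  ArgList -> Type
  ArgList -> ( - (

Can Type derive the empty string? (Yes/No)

Yes

Type has an λ-production, so Type ⇒ λ.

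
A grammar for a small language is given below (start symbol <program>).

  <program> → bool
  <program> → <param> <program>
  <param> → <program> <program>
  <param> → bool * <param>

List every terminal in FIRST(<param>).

{ bool }

From <param> → <program> <program>: add FIRST(<program>) = { bool }.
<param> → bool * <param> contributes {bool}.
Union: FIRST(<param>) = { bool }.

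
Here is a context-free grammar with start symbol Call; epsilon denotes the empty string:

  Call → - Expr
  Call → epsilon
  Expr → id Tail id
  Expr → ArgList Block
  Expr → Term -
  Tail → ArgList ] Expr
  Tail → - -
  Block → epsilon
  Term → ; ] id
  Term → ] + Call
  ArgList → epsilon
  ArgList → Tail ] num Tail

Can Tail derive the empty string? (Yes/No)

No

Nullable nonterminals: ArgList, Block, Call, Expr.
No production of Tail has an RHS whose symbols are all nullable, so Tail is not nullable.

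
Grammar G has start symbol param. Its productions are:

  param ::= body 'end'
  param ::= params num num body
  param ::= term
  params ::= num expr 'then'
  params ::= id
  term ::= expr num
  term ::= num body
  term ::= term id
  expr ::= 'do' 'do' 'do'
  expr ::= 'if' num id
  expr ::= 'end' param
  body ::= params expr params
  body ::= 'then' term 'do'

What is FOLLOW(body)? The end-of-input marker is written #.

In param ::= body 'end': add FIRST('end') = { 'end' }.
In param ::= params num num body: body is at the end, add FOLLOW(param) = { #, 'then', id, num }.
In term ::= num body: body is at the end, add FOLLOW(term) = { #, 'do', 'then', id, num }.
Union: FOLLOW(body) = { #, 'do', 'end', 'then', id, num }.

{ #, 'do', 'end', 'then', id, num }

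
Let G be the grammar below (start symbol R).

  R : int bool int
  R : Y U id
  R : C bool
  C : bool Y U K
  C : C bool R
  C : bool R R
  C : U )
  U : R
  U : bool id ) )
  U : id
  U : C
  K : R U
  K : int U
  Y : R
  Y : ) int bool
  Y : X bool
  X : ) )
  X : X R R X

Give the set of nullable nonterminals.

{ } (none)

No nonterminal has an empty production or an RHS whose symbols are all nullable.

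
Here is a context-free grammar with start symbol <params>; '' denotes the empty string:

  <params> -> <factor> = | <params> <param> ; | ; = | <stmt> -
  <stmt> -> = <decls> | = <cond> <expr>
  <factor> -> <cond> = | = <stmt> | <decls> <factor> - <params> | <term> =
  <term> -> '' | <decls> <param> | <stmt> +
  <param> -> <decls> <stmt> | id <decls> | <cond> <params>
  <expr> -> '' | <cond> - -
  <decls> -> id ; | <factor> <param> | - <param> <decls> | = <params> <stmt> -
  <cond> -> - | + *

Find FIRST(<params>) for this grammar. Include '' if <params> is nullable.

From <params> -> <factor> =: add FIRST(<factor>) = { +, -, =, id }.
From <params> -> <params> <param> ;: add FIRST(<params>) = { +, -, ;, =, id }.
<params> -> ; = contributes {;}.
From <params> -> <stmt> -: add FIRST(<stmt>) = { = }.
Union: FIRST(<params>) = { +, -, ;, =, id }.

{ +, -, ;, =, id }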